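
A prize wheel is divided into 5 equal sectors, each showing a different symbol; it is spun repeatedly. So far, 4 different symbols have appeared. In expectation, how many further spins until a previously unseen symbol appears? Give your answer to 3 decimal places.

5.000

Each spin yields a new symbol with probability (5-4)/5 = 1/5, so the wait is geometric with mean 5/1.
E = 5/1 = 5.0000.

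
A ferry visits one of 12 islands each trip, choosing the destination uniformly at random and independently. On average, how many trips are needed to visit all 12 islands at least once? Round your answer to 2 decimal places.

After k distinct islands have appeared, the next trip gives a new one with probability (12-k)/12, so the expected wait for the (k+1)-th is 12/(12-k).
E[T] = 12/12 + 12/11 + 12/10 + ... + 12/2 + 12/1 = 12·H_{12}.
H_{12} = 3.103, so E[T] = 37.239.

37.24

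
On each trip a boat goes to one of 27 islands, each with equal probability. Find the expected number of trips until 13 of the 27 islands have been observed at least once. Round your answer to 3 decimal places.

17.277

With k distinct islands already seen, the next new one arrives after an expected 27/(27-k) trips.
Sum over k = 0,...,12: E = 27/27 + 27/26 + 27/25 + ... + 27/16 + 27/15 = 17.2771.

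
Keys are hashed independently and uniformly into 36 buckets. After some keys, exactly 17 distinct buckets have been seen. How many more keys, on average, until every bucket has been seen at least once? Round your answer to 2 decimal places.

127.72

With k distinct buckets already seen, the next new one takes an expected 36/(36-k) keys.
Sum over k = 17,...,35: E = 36/19 + 36/18 + 36/17 + ... + 36/2 + 36/1 = 127.719.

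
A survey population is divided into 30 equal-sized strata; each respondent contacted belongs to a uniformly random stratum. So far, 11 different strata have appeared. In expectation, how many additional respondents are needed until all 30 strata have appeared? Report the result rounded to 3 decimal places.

106.432

From k distinct to k+1 distinct takes on average 30/(30-k) respondents.
Sum over k = 11,...,29: E = 30/19 + 30/18 + 30/17 + ... + 30/2 + 30/1 = 106.4322.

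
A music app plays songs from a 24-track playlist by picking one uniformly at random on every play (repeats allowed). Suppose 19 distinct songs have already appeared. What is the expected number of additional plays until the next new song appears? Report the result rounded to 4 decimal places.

4.8000

The number of plays until the next new song is geometric with success probability 5/24, so its mean is 24/5.
E = 24/5 = 4.80000.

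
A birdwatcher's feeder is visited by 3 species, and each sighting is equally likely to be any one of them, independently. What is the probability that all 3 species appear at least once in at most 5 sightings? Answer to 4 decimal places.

0.6173

By inclusion–exclusion over which species are missing,
P(all seen) = Σ_{j=0}^{3} (-1)^j C(3,j)((3-j)/3)^5
= 1.00000 - 0.39506 + 0.01235 - 0.00000
= 0.61728.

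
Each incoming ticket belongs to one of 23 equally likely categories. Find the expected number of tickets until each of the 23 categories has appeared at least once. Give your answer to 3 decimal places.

After k distinct categories have appeared, the next ticket gives a new one with probability (23-k)/23, so the expected wait for the (k+1)-th is 23/(23-k).
E[T] = 23/23 + 23/22 + 23/21 + ... + 23/2 + 23/1 = 23·H_{23}.
H_{23} = 3.7343, so E[T] = 85.8887.

85.889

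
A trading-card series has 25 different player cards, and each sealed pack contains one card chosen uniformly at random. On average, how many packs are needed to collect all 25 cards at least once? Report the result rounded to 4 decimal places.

95.3990

The wait to go from k to k+1 distinct cards is geometric with mean 25/(25-k).
E[T] = 25/25 + 25/24 + 25/23 + ... + 25/2 + 25/1 = 25·H_{25}.
H_{25} = 3.81596, so E[T] = 95.39895.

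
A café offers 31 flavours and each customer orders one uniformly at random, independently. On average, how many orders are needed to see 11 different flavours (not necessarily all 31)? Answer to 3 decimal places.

With k distinct flavours already seen, the next new one arrives after an expected 31/(31-k) orders.
Sum over k = 0,...,10: E = 31/31 + 31/30 + 31/29 + ... + 31/22 + 31/21 = 13.3147.

13.315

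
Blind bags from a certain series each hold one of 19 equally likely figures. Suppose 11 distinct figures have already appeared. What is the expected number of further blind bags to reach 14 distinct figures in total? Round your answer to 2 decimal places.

The wait to go from k to k+1 distinct figures is geometric with mean 19/(19-k).
Sum over k = 11,...,13: E = 19/8 + 19/7 + 19/6 = 8.256.

8.26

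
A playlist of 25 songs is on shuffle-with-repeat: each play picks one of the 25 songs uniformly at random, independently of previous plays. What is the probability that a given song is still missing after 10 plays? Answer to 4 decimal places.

Each play misses the fixed song with probability (25-1)/25 = 24/25, independently.
P(still missing after 10) = (24/25)^10 = 0.66483.

0.6648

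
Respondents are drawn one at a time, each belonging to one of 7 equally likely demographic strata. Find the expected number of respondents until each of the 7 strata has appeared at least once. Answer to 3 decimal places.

18.150

After k distinct strata have appeared, the next respondent gives a new one with probability (7-k)/7, so the expected wait for the (k+1)-th is 7/(7-k).
E[T] = 7/7 + 7/6 + 7/5 + ... + 7/2 + 7/1 = 7·H_{7}.
H_{7} = 2.5929, so E[T] = 18.1500.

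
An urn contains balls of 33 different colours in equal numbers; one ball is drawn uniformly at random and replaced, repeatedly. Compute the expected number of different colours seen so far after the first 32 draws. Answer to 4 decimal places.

20.6727

For each colour, P(seen in 32 draws) = 1 - (32/33)^32 = 0.62645.
By linearity of expectation, E[distinct seen] = 33·(1 - (32/33)^32) = 20.67272.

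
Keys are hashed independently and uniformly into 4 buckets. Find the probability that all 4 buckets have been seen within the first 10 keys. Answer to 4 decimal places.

By inclusion–exclusion over which buckets are missing,
P(all seen) = Σ_{j=0}^{4} (-1)^j C(4,j)((4-j)/4)^10
= 1.00000 - 0.22525 + 0.00586 - 0.00000 + 0.00000
= 0.78060.

0.7806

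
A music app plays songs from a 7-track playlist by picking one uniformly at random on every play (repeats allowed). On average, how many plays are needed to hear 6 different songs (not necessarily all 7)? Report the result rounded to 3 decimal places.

11.150

With k distinct songs already seen, the next new one arrives after an expected 7/(7-k) plays.
Sum over k = 0,...,5: E = 7/7 + 7/6 + 7/5 + 7/4 + 7/3 + 7/2 = 11.1500.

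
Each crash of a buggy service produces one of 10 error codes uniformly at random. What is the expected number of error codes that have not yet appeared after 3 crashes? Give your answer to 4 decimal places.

7.2900

For each error code, P(unseen after 3) = (9/10)^3 = 0.72900.
By linearity of expectation, E[unseen] = 10·(9/10)^3 = 7.29000.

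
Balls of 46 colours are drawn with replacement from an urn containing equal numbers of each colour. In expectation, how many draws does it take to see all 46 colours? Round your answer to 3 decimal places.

203.168

After k distinct colours have appeared, the next draw gives a new one with probability (46-k)/46, so the expected wait for the (k+1)-th is 46/(46-k).
E[T] = 46/46 + 46/45 + 46/44 + ... + 46/2 + 46/1 = 46·H_{46}.
H_{46} = 4.4167, so E[T] = 203.1676.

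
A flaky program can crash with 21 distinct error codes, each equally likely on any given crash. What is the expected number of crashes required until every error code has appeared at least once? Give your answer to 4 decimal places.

76.5525

Split into phases: going from k distinct to k+1 distinct takes on average 21/(21-k) crashes.
E[T] = 21/21 + 21/20 + 21/19 + ... + 21/2 + 21/1 = 21·H_{21}.
H_{21} = 3.64536, so E[T] = 76.55253.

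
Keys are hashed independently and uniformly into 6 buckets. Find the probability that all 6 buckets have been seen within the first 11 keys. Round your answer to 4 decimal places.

0.3562

Let A_i be the event that bucket i is missing after 11 keys. By inclusion–exclusion on the A_i,
P(all seen) = Σ_{j=0}^{6} (-1)^j C(6,j)((6-j)/6)^11
= 1.00000 - 0.80753 + 0.17342 - 0.00977 + 0.00008 - 0.00000 + 0.00000
= 0.35621.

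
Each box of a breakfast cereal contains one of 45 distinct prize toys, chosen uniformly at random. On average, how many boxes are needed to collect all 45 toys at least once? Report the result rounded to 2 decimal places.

The wait to go from k to k+1 distinct toys is geometric with mean 45/(45-k).
E[T] = 45/45 + 45/44 + 45/43 + ... + 45/2 + 45/1 = 45·H_{45}.
H_{45} = 4.395, so E[T] = 197.773.

197.77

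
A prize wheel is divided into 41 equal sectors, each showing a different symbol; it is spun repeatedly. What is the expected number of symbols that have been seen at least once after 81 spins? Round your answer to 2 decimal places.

35.45

For each symbol, P(seen in 81 spins) = 1 - (40/41)^81 = 0.865.
By linearity of expectation, E[distinct seen] = 41·(1 - (40/41)^81) = 35.452.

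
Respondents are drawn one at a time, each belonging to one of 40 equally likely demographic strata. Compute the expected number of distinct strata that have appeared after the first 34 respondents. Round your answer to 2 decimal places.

23.09

For each stratum, P(seen in 34 respondents) = 1 - (39/40)^34 = 0.577.
By linearity of expectation, E[distinct seen] = 40·(1 - (39/40)^34) = 23.087.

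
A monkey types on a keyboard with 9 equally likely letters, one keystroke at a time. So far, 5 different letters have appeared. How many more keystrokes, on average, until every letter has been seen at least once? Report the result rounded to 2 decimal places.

18.75

From k distinct to k+1 distinct takes on average 9/(9-k) keystrokes.
Sum over k = 5,...,8: E = 9/4 + 9/3 + 9/2 + 9/1 = 18.750.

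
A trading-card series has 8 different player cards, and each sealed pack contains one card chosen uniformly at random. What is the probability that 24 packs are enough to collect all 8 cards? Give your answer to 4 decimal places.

0.7028

Let A_i be the event that card i is missing after 24 packs. By inclusion–exclusion on the A_i,
P(all seen) = Σ_{j=0}^{8} (-1)^j C(8,j)((8-j)/8)^24
= 1.00000 - 0.32455 + 0.02809 - 0.00071 + 0.00000 - 0.00000 + 0.00000 - 0.00000 + 0.00000
= 0.70284.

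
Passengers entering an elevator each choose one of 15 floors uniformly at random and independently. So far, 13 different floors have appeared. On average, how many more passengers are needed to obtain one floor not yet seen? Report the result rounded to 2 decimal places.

Each passenger yields a new floor with probability (15-13)/15 = 2/15, so the wait is geometric with mean 15/2.
E = 15/2 = 7.500.

7.50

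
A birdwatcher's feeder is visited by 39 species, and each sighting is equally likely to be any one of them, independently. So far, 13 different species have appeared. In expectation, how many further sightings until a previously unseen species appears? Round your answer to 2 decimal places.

The number of sightings until the next new species is geometric with success probability 26/39, so its mean is 39/26.
E = 39/26 = 1.500.

1.50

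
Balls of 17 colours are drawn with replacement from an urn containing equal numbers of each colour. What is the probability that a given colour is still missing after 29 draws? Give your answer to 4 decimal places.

On each draw the fixed colour fails to appear with probability 16/17.
P(still missing after 29) = (16/17)^29 = 0.17237.

0.1724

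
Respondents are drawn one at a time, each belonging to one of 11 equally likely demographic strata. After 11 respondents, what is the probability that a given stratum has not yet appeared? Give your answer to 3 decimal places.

0.350

Each respondent misses the fixed stratum with probability (11-1)/11 = 10/11, independently.
P(still missing after 11) = (10/11)^11 = 0.3505.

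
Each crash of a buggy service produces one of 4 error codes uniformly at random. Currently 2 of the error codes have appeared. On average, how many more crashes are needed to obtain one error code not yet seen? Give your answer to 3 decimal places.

2.000

The number of crashes until the next new error code is geometric with success probability 2/4, so its mean is 4/2.
E = 4/2 = 2.0000.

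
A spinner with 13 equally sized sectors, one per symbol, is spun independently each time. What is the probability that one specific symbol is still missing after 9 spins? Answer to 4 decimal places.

0.4866

Each spin misses the fixed symbol with probability (13-1)/13 = 12/13, independently.
P(still missing after 9) = (12/13)^9 = 0.48657.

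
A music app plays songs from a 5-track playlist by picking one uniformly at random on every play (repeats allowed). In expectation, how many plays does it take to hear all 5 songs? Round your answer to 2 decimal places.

11.42

Split into phases: going from k distinct to k+1 distinct takes on average 5/(5-k) plays.
E[T] = 5/5 + 5/4 + 5/3 + 5/2 + 5/1 = 5·H_{5}.
H_{5} = 2.283, so E[T] = 11.417.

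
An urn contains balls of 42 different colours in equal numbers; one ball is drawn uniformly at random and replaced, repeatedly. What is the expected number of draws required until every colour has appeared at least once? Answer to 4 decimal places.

After k distinct colours have appeared, the next draw gives a new one with probability (42-k)/42, so the expected wait for the (k+1)-th is 42/(42-k).
E[T] = 42/42 + 42/41 + 42/40 + ... + 42/2 + 42/1 = 42·H_{42}.
H_{42} = 4.32674, so E[T] = 181.72320.

181.7232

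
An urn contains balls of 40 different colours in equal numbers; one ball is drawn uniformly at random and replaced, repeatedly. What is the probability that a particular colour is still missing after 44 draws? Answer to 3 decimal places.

On each draw the fixed colour fails to appear with probability 39/40.
P(still missing after 44) = (39/40)^44 = 0.3282.

0.328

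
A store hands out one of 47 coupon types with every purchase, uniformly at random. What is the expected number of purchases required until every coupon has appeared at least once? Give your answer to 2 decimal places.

208.58

Split into phases: going from k distinct to k+1 distinct takes on average 47/(47-k) purchases.
E[T] = 47/47 + 47/46 + 47/45 + ... + 47/2 + 47/1 = 47·H_{47}.
H_{47} = 4.438, so E[T] = 208.584.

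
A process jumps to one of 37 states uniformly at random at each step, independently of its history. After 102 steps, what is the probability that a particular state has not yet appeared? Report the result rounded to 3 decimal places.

On each step the fixed state fails to appear with probability 36/37.
P(still missing after 102) = (36/37)^102 = 0.0611.

0.061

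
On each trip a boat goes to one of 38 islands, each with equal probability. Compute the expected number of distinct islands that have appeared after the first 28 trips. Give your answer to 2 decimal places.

For each island, P(seen in 28 trips) = 1 - (37/38)^28 = 0.526.
By linearity of expectation, E[distinct seen] = 38·(1 - (37/38)^28) = 19.991.

19.99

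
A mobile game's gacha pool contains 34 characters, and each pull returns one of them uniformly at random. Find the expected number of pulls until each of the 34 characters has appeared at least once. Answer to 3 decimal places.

140.019

After k distinct characters have appeared, the next pull gives a new one with probability (34-k)/34, so the expected wait for the (k+1)-th is 34/(34-k).
E[T] = 34/34 + 34/33 + 34/32 + ... + 34/2 + 34/1 = 34·H_{34}.
H_{34} = 4.1182, so E[T] = 140.0191.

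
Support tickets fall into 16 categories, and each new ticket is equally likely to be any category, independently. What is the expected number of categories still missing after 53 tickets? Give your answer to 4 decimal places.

0.5231

For each category, P(unseen after 53) = (15/16)^53 = 0.03269.
By linearity of expectation, E[unseen] = 16·(15/16)^53 = 0.52312.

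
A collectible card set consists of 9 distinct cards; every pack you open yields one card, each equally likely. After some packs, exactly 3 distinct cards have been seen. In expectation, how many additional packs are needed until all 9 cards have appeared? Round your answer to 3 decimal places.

The wait to go from k to k+1 distinct cards is geometric with mean 9/(9-k).
Sum over k = 3,...,8: E = 9/6 + 9/5 + 9/4 + 9/3 + 9/2 + 9/1 = 22.0500.

22.050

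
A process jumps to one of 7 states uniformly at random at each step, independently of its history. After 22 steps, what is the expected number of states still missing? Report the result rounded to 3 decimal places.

For each state, P(unseen after 22) = (6/7)^22 = 0.0337.
By linearity of expectation, E[unseen] = 7·(6/7)^22 = 0.2357.

0.236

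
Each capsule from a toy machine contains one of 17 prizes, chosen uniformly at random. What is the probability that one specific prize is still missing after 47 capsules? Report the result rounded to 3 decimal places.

On each capsule the fixed prize fails to appear with probability 16/17.
P(still missing after 47) = (16/17)^47 = 0.0579.

0.058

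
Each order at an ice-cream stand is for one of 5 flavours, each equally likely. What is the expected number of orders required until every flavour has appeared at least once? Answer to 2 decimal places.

The wait to go from k to k+1 distinct flavours is geometric with mean 5/(5-k).
E[T] = 5/5 + 5/4 + 5/3 + 5/2 + 5/1 = 5·H_{5}.
H_{5} = 2.283, so E[T] = 11.417.

11.42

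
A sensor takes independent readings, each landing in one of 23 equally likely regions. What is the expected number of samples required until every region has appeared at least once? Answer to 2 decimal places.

85.89

Split into phases: going from k distinct to k+1 distinct takes on average 23/(23-k) samples.
E[T] = 23/23 + 23/22 + 23/21 + ... + 23/2 + 23/1 = 23·H_{23}.
H_{23} = 3.734, so E[T] = 85.889.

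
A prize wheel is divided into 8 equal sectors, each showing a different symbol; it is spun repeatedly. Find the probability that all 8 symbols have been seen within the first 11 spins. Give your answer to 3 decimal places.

Let A_i be the event that symbol i is missing after 11 spins. By inclusion–exclusion on the A_i,
P(all seen) = Σ_{j=0}^{8} (-1)^j C(8,j)((8-j)/8)^11
= 1.0000 - 1.8415 + 1.1826 - 0.3183 + 0.0342 - 0.0012 + 0.0000 - 0.0000 + 0.0000
= 0.0558.

0.056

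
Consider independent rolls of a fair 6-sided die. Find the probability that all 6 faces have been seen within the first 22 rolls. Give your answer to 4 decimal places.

By inclusion–exclusion over which faces are missing,
P(all seen) = Σ_{j=0}^{6} (-1)^j C(6,j)((6-j)/6)^22
= 1.00000 - 0.10868 + 0.00200 - 0.00000 + 0.00000 - 0.00000 + 0.00000
= 0.89332.

0.8933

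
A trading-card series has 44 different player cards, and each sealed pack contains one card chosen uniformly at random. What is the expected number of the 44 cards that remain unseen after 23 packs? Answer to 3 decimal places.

For each card, P(unseen after 23) = (43/44)^23 = 0.5893.
By linearity of expectation, E[unseen] = 44·(43/44)^23 = 25.9308.

25.931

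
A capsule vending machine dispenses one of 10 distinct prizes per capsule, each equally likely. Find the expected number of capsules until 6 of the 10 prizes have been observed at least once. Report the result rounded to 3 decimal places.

8.456

Going from k to k+1 distinct takes a geometric number of capsules with mean 10/(10-k).
Sum over k = 0,...,5: E = 10/10 + 10/9 + 10/8 + 10/7 + 10/6 + 10/5 = 8.4563.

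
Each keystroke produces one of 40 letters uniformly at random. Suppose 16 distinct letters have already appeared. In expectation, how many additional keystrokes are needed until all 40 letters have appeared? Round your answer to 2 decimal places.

From k distinct to k+1 distinct takes on average 40/(40-k) keystrokes.
Sum over k = 16,...,39: E = 40/24 + 40/23 + 40/22 + ... + 40/2 + 40/1 = 151.038.

151.04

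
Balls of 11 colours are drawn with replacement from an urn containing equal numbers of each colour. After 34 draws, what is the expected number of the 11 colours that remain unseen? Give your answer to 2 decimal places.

0.43

For each colour, P(unseen after 34) = (10/11)^34 = 0.039.
By linearity of expectation, E[unseen] = 11·(10/11)^34 = 0.431.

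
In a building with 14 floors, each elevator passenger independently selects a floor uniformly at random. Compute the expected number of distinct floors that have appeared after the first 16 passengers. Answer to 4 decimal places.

9.7227

For each floor, P(seen in 16 passengers) = 1 - (13/14)^16 = 0.69448.
By linearity of expectation, E[distinct seen] = 14·(1 - (13/14)^16) = 9.72267.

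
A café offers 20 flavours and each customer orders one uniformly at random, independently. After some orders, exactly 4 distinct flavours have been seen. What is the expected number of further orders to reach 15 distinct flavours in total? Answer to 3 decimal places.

The wait to go from k to k+1 distinct flavours is geometric with mean 20/(20-k).
Sum over k = 4,...,14: E = 20/16 + 20/15 + 20/14 + ... + 20/7 + 20/6 = 21.9479.

21.948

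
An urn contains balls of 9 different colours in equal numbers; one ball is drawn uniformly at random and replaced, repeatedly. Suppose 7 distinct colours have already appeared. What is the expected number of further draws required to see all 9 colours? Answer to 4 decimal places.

The wait to go from k to k+1 distinct colours is geometric with mean 9/(9-k).
Sum over k = 7,...,8: E = 9/2 + 9/1 = 13.50000.

13.5000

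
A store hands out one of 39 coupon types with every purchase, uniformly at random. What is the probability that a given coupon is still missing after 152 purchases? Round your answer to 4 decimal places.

Each purchase misses the fixed coupon with probability (39-1)/39 = 38/39, independently.
P(still missing after 152) = (38/39)^152 = 0.01929.

0.0193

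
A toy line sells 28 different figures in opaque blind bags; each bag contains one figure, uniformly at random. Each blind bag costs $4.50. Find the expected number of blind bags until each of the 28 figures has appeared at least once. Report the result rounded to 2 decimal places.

109.96

Split into phases: going from k distinct to k+1 distinct takes on average 28/(28-k) blind bags.
E[T] = 28/28 + 28/27 + 28/26 + ... + 28/2 + 28/1 = 28·H_{28}.
H_{28} = 3.927, so E[T] = 109.961.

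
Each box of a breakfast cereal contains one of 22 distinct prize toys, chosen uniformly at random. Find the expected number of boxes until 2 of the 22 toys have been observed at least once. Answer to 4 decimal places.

Going from k to k+1 distinct takes a geometric number of boxes with mean 22/(22-k).
Sum over k = 0,...,1: E = 22/22 + 22/21 = 2.04762.

2.0476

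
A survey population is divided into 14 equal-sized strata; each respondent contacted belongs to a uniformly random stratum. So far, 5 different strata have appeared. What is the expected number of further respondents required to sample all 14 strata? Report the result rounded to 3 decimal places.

39.606

From k distinct to k+1 distinct takes on average 14/(14-k) respondents.
Sum over k = 5,...,13: E = 14/9 + 14/8 + 14/7 + ... + 14/2 + 14/1 = 39.6056.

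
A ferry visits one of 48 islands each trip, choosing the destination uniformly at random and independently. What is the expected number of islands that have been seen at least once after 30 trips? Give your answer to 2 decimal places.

For each island, P(seen in 30 trips) = 1 - (47/48)^30 = 0.468.
By linearity of expectation, E[distinct seen] = 48·(1 - (47/48)^30) = 22.477.

22.48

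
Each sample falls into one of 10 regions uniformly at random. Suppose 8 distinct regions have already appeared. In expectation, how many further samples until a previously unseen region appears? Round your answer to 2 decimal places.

The number of samples until the next new region is geometric with success probability 2/10, so its mean is 10/2.
E = 10/2 = 5.000.

5.00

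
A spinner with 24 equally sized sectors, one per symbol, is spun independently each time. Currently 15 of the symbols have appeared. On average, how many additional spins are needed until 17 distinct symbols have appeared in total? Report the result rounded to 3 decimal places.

5.667

The wait to go from k to k+1 distinct symbols is geometric with mean 24/(24-k).
Sum over k = 15,...,16: E = 24/9 + 24/8 = 5.6667.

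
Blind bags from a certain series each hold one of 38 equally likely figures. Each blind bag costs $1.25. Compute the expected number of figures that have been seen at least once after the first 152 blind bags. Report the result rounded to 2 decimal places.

For each figure, P(seen in 152 blind bags) = 1 - (37/38)^152 = 0.983.
By linearity of expectation, E[distinct seen] = 38·(1 - (37/38)^152) = 37.340.

37.34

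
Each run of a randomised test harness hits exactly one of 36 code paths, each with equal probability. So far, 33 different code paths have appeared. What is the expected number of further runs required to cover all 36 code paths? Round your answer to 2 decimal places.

With k distinct code paths already seen, the next new one takes an expected 36/(36-k) runs.
Sum over k = 33,...,35: E = 36/3 + 36/2 + 36/1 = 66.000.

66.00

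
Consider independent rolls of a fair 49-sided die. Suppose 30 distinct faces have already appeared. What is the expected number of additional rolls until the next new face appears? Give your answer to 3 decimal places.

The number of rolls until the next new face is geometric with success probability 19/49, so its mean is 49/19.
E = 49/19 = 2.5789.

2.579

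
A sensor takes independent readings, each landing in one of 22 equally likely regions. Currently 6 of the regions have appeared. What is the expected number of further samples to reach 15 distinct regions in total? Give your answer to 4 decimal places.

From k distinct to k+1 distinct takes on average 22/(22-k) samples.
Sum over k = 6,...,14: E = 22/16 + 22/15 + 22/14 + ... + 22/9 + 22/8 = 17.33318.

17.3332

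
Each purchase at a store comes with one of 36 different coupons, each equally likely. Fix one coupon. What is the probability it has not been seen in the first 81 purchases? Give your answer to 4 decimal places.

0.1021

Each purchase misses the fixed coupon with probability (36-1)/36 = 35/36, independently.
P(still missing after 81) = (35/36)^81 = 0.10210.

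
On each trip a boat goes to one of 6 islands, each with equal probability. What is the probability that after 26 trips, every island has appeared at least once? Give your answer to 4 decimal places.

0.9480

Let A_i be the event that island i is missing after 26 trips. By inclusion–exclusion on the A_i,
P(all seen) = Σ_{j=0}^{6} (-1)^j C(6,j)((6-j)/6)^26
= 1.00000 - 0.05241 + 0.00040 - 0.00000 + 0.00000 - 0.00000 + 0.00000
= 0.94798.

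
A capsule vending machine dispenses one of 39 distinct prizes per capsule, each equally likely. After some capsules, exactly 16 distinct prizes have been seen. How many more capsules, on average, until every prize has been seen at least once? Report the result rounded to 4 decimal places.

145.6374

From k distinct to k+1 distinct takes on average 39/(39-k) capsules.
Sum over k = 16,...,38: E = 39/23 + 39/22 + 39/21 + ... + 39/2 + 39/1 = 145.63737.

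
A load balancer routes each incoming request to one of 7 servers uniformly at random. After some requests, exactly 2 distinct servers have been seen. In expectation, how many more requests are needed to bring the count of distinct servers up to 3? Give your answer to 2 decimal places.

1.40

The wait to go from k to k+1 distinct servers is geometric with mean 7/(7-k).
Only the k = 2 term is needed: E = 7/5 = 1.400.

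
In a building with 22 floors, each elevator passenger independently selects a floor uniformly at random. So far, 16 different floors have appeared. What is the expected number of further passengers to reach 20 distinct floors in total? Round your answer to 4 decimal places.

From k distinct to k+1 distinct takes on average 22/(22-k) passengers.
Sum over k = 16,...,19: E = 22/6 + 22/5 + 22/4 + 22/3 = 20.90000.

20.9000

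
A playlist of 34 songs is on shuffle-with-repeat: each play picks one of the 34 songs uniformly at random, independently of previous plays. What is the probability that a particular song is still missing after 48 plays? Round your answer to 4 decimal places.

0.2386

On each play the fixed song fails to appear with probability 33/34.
P(still missing after 48) = (33/34)^48 = 0.23861.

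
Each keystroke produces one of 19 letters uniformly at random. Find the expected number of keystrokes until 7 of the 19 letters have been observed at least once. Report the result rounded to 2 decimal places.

8.45

With k distinct letters already seen, the next new one arrives after an expected 19/(19-k) keystrokes.
Sum over k = 0,...,6: E = 19/19 + 19/18 + 19/17 + ... + 19/14 + 19/13 = 8.446.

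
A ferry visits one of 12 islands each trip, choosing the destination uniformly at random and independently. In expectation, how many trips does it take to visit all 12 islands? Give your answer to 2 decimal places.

After k distinct islands have appeared, the next trip gives a new one with probability (12-k)/12, so the expected wait for the (k+1)-th is 12/(12-k).
E[T] = 12/12 + 12/11 + 12/10 + ... + 12/2 + 12/1 = 12·H_{12}.
H_{12} = 3.103, so E[T] = 37.239.

37.24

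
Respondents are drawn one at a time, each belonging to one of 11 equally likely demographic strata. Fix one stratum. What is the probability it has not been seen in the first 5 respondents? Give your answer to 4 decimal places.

0.6209

On each respondent the fixed stratum fails to appear with probability 10/11.
P(still missing after 5) = (10/11)^5 = 0.62092.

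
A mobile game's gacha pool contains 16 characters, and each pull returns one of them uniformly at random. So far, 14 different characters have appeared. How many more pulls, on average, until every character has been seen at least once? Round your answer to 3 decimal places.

24.000

With k distinct characters already seen, the next new one takes an expected 16/(16-k) pulls.
Sum over k = 14,...,15: E = 16/2 + 16/1 = 24.0000.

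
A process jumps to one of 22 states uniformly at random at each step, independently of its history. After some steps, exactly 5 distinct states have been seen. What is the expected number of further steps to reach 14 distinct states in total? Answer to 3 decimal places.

15.877

The wait to go from k to k+1 distinct states is geometric with mean 22/(22-k).
Sum over k = 5,...,13: E = 22/17 + 22/16 + 22/15 + ... + 22/10 + 22/9 = 15.8773.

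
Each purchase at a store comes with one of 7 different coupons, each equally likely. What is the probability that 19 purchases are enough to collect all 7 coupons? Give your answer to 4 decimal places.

Let A_i be the event that coupon i is missing after 19 purchases. By inclusion–exclusion on the A_i,
P(all seen) = Σ_{j=0}^{7} (-1)^j C(7,j)((7-j)/7)^19
= 1.00000 - 0.37420 + 0.03514 - 0.00084 + 0.00000 - 0.00000 + 0.00000 - 0.00000
= 0.66009.

0.6601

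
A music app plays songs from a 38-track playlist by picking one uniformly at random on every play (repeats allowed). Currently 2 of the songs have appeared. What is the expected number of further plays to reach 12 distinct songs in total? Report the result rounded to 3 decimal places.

12.165

With k distinct songs already seen, the next new one takes an expected 38/(38-k) plays.
Sum over k = 2,...,11: E = 38/36 + 38/35 + 38/34 + ... + 38/28 + 38/27 = 12.1653.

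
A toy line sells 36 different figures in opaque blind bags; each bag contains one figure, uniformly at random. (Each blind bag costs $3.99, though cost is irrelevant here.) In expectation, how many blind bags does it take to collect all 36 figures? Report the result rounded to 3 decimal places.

150.284

Split into phases: going from k distinct to k+1 distinct takes on average 36/(36-k) blind bags.
E[T] = 36/36 + 36/35 + 36/34 + ... + 36/2 + 36/1 = 36·H_{36}.
H_{36} = 4.1746, so E[T] = 150.2841.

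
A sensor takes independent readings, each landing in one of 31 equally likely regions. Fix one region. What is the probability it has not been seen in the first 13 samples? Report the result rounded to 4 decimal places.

Each sample misses the fixed region with probability (31-1)/31 = 30/31, independently.
P(still missing after 13) = (30/31)^13 = 0.65294.

0.6529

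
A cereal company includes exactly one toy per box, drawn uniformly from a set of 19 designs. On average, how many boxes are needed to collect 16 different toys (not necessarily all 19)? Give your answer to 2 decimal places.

Going from k to k+1 distinct takes a geometric number of boxes with mean 19/(19-k).
Sum over k = 0,...,15: E = 19/19 + 19/18 + 19/17 + ... + 19/5 + 19/4 = 32.574.

32.57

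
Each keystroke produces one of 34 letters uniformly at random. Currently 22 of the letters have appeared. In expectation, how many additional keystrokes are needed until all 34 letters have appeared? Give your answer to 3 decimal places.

105.509

With k distinct letters already seen, the next new one takes an expected 34/(34-k) keystrokes.
Sum over k = 22,...,33: E = 34/12 + 34/11 + 34/10 + ... + 34/2 + 34/1 = 105.5092.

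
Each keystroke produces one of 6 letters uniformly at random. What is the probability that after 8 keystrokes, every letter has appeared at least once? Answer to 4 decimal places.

Let A_i be the event that letter i is missing after 8 keystrokes. By inclusion–exclusion on the A_i,
P(all seen) = Σ_{j=0}^{6} (-1)^j C(6,j)((6-j)/6)^8
= 1.00000 - 1.39541 + 0.58528 - 0.07813 + 0.00229 - 0.00000 + 0.00000
= 0.11403.

0.1140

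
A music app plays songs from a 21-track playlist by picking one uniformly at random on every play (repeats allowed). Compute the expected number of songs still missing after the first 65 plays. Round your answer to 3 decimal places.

0.881

For each song, P(unseen after 65) = (20/21)^65 = 0.0419.
By linearity of expectation, E[unseen] = 21·(20/21)^65 = 0.8809.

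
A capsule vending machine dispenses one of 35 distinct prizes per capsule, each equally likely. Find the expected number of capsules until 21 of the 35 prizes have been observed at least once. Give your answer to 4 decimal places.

31.3327

Going from k to k+1 distinct takes a geometric number of capsules with mean 35/(35-k).
Sum over k = 0,...,20: E = 35/35 + 35/34 + 35/33 + ... + 35/16 + 35/15 = 31.33267.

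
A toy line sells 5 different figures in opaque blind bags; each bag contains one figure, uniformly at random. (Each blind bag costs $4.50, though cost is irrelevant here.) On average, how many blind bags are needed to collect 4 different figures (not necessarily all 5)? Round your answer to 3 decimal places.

6.417

Going from k to k+1 distinct takes a geometric number of blind bags with mean 5/(5-k).
Sum over k = 0,...,3: E = 5/5 + 5/4 + 5/3 + 5/2 = 6.4167.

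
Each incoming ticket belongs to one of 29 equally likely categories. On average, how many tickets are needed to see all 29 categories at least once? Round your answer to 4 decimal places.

After k distinct categories have appeared, the next ticket gives a new one with probability (29-k)/29, so the expected wait for the (k+1)-th is 29/(29-k).
E[T] = 29/29 + 29/28 + 29/27 + ... + 29/2 + 29/1 = 29·H_{29}.
H_{29} = 3.96165, so E[T] = 114.88796.

114.8880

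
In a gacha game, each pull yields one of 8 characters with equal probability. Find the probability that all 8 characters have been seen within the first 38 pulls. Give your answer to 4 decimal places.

0.9505

By inclusion–exclusion over which characters are missing,
P(all seen) = Σ_{j=0}^{8} (-1)^j C(8,j)((8-j)/8)^38
= 1.00000 - 0.05005 + 0.00050 - 0.00000 + 0.00000 - 0.00000 + 0.00000 - 0.00000 + 0.00000
= 0.95045.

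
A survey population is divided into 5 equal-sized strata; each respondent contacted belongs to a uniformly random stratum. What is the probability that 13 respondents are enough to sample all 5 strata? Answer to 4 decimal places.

0.7381

Let A_i be the event that stratum i is missing after 13 respondents. By inclusion–exclusion on the A_i,
P(all seen) = Σ_{j=0}^{5} (-1)^j C(5,j)((5-j)/5)^13
= 1.00000 - 0.27488 + 0.01306 - 0.00007 + 0.00000 - 0.00000
= 0.73812.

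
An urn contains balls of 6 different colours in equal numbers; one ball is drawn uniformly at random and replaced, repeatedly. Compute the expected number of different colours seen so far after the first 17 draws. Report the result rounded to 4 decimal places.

5.7296

For each colour, P(seen in 17 draws) = 1 - (5/6)^17 = 0.95493.
By linearity of expectation, E[distinct seen] = 6·(1 - (5/6)^17) = 5.72956.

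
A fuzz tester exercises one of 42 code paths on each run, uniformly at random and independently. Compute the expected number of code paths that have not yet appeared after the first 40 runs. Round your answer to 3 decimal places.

16.019

For each code path, P(unseen after 40) = (41/42)^40 = 0.3814.
By linearity of expectation, E[unseen] = 42·(41/42)^40 = 16.0189.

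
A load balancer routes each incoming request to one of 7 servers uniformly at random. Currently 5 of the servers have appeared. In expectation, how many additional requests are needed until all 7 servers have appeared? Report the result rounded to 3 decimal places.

10.500

From k distinct to k+1 distinct takes on average 7/(7-k) requests.
Sum over k = 5,...,6: E = 7/2 + 7/1 = 10.5000.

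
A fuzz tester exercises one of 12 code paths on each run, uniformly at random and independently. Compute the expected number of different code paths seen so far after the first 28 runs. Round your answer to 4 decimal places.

For each code path, P(seen in 28 runs) = 1 - (11/12)^28 = 0.91252.
By linearity of expectation, E[distinct seen] = 12·(1 - (11/12)^28) = 10.95021.

10.9502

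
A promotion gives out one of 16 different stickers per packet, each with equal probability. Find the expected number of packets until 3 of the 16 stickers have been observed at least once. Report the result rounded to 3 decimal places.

With k distinct stickers already seen, the next new one arrives after an expected 16/(16-k) packets.
Sum over k = 0,...,2: E = 16/16 + 16/15 + 16/14 = 3.2095.

3.210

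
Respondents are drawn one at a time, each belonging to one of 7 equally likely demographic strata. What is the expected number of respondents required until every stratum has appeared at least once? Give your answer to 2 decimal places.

After k distinct strata have appeared, the next respondent gives a new one with probability (7-k)/7, so the expected wait for the (k+1)-th is 7/(7-k).
E[T] = 7/7 + 7/6 + 7/5 + ... + 7/2 + 7/1 = 7·H_{7}.
H_{7} = 2.593, so E[T] = 18.150.

18.15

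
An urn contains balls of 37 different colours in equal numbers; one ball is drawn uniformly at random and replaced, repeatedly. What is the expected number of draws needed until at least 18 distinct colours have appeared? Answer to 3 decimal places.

24.192

Going from k to k+1 distinct takes a geometric number of draws with mean 37/(37-k).
Sum over k = 0,...,17: E = 37/37 + 37/36 + 37/35 + ... + 37/21 + 37/20 = 24.1923.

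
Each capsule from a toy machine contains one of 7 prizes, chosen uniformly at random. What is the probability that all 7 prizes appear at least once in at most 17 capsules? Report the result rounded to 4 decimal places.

By inclusion–exclusion over which prizes are missing,
P(all seen) = Σ_{j=0}^{7} (-1)^j C(7,j)((7-j)/7)^17
= 1.00000 - 0.50933 + 0.06887 - 0.00258 + 0.00002 - 0.00000 + 0.00000 - 0.00000
= 0.55697.

0.5570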